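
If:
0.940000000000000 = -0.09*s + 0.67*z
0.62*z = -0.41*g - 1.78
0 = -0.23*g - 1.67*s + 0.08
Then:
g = -6.66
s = 0.97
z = 1.53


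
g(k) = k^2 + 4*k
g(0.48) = 2.15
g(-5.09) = 5.55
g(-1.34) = -3.56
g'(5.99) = 15.98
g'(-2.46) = -0.92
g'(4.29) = 12.58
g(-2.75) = -3.44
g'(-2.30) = -0.60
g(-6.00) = 12.00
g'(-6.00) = -8.00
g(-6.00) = 12.00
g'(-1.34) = 1.32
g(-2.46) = -3.79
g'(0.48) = 4.96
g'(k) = 2*k + 4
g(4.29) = 35.56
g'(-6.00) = -8.00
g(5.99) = 59.84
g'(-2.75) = -1.50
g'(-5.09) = -6.18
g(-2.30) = -3.91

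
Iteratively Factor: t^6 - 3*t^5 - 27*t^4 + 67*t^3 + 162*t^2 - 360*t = (t - 2)*(t^5 - t^4 - 29*t^3 + 9*t^2 + 180*t) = (t - 2)*(t + 3)*(t^4 - 4*t^3 - 17*t^2 + 60*t) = (t - 5)*(t - 2)*(t + 3)*(t^3 + t^2 - 12*t) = (t - 5)*(t - 3)*(t - 2)*(t + 3)*(t^2 + 4*t) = t*(t - 5)*(t - 3)*(t - 2)*(t + 3)*(t + 4)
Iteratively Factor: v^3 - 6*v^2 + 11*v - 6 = (v - 1)*(v^2 - 5*v + 6) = (v - 3)*(v - 1)*(v - 2)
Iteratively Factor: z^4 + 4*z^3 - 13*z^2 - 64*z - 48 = (z + 1)*(z^3 + 3*z^2 - 16*z - 48) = (z + 1)*(z + 4)*(z^2 - z - 12) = (z - 4)*(z + 1)*(z + 4)*(z + 3)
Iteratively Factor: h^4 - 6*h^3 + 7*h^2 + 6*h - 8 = (h - 4)*(h^3 - 2*h^2 - h + 2) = (h - 4)*(h - 2)*(h^2 - 1) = (h - 4)*(h - 2)*(h + 1)*(h - 1)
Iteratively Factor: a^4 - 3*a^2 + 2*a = (a + 2)*(a^3 - 2*a^2 + a) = a*(a + 2)*(a^2 - 2*a + 1) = a*(a - 1)*(a + 2)*(a - 1)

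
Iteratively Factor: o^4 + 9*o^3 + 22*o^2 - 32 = (o + 4)*(o^3 + 5*o^2 + 2*o - 8) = (o - 1)*(o + 4)*(o^2 + 6*o + 8) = (o - 1)*(o + 2)*(o + 4)*(o + 4)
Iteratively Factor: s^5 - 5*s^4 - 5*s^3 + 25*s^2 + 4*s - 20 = (s - 2)*(s^4 - 3*s^3 - 11*s^2 + 3*s + 10) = (s - 5)*(s - 2)*(s^3 + 2*s^2 - s - 2) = (s - 5)*(s - 2)*(s - 1)*(s^2 + 3*s + 2) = (s - 5)*(s - 2)*(s - 1)*(s + 1)*(s + 2)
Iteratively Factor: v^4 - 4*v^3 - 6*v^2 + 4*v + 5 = (v - 5)*(v^3 + v^2 - v - 1) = (v - 5)*(v + 1)*(v^2 - 1) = (v - 5)*(v - 1)*(v + 1)*(v + 1)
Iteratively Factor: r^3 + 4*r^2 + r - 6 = (r - 1)*(r^2 + 5*r + 6) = (r - 1)*(r + 2)*(r + 3)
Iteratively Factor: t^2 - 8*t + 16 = (t - 4)*(t - 4)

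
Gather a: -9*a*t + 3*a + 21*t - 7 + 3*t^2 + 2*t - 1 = a*(3 - 9*t) + 3*t^2 + 23*t - 8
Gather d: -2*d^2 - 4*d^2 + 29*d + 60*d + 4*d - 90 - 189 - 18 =-6*d^2 + 93*d - 297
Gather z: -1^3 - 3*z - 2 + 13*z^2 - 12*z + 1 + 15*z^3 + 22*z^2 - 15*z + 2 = 15*z^3 + 35*z^2 - 30*z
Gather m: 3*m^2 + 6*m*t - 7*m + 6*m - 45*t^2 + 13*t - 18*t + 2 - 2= 3*m^2 + m*(6*t - 1) - 45*t^2 - 5*t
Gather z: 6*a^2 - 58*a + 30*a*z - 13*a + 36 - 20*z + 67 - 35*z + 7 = 6*a^2 - 71*a + z*(30*a - 55) + 110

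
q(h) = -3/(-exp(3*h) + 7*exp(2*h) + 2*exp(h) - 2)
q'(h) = -3*(3*exp(3*h) - 14*exp(2*h) - 2*exp(h))/(-exp(3*h) + 7*exp(2*h) + 2*exp(h) - 2)^2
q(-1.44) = 2.62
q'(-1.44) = 2.78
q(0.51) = -0.19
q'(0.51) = 0.33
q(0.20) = -0.33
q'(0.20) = 0.65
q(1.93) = -0.18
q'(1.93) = -3.13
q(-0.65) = -3.71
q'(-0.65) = 20.29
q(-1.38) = 2.80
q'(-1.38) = 3.52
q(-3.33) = 1.56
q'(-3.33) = 0.07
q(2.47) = 0.00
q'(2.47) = -0.02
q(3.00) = 0.00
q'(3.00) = 0.00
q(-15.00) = 1.50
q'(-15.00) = 0.00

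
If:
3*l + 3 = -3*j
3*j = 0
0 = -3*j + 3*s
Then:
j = 0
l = -1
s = 0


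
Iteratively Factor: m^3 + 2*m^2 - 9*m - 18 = (m - 3)*(m^2 + 5*m + 6) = (m - 3)*(m + 2)*(m + 3)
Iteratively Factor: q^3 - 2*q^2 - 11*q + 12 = (q - 4)*(q^2 + 2*q - 3) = (q - 4)*(q + 3)*(q - 1)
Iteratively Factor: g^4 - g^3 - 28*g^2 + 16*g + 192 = (g - 4)*(g^3 + 3*g^2 - 16*g - 48) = (g - 4)*(g + 4)*(g^2 - g - 12) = (g - 4)^2*(g + 4)*(g + 3)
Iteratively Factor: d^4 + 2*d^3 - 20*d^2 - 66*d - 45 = (d + 3)*(d^3 - d^2 - 17*d - 15) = (d + 1)*(d + 3)*(d^2 - 2*d - 15) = (d - 5)*(d + 1)*(d + 3)*(d + 3)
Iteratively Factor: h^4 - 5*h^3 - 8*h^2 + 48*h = (h + 3)*(h^3 - 8*h^2 + 16*h) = (h - 4)*(h + 3)*(h^2 - 4*h) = (h - 4)^2*(h + 3)*(h)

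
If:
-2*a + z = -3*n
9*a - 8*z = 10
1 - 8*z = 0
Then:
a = 11/9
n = 167/216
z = 1/8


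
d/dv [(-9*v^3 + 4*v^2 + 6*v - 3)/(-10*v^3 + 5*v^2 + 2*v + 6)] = (-5*v^4 + 84*v^3 - 274*v^2 + 78*v + 42)/(100*v^6 - 100*v^5 - 15*v^4 - 100*v^3 + 64*v^2 + 24*v + 36)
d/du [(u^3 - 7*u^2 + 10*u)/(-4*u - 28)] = (-u^3 - 7*u^2 + 49*u - 35)/(2*(u^2 + 14*u + 49))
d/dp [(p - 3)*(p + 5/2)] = 2*p - 1/2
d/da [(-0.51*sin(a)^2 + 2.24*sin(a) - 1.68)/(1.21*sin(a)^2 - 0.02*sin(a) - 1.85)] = (-2.7002*sin(a)^2 + 5.9526*sin(a) - 4.1776)*cos(a)/(1.4641*sin(a)^4 - 0.0484*sin(a)^3 - 4.4766*sin(a)^2 + 0.074*sin(a) + 3.4225)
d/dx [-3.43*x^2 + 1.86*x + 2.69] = 1.86 - 6.86*x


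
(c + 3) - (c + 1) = 2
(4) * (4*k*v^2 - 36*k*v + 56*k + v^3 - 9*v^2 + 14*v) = 16*k*v^2 - 144*k*v + 224*k + 4*v^3 - 36*v^2 + 56*v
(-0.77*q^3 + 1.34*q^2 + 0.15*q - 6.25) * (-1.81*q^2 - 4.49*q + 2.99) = 1.3937*q^5 + 1.0319*q^4 - 8.5904*q^3 + 14.6456*q^2 + 28.511*q - 18.6875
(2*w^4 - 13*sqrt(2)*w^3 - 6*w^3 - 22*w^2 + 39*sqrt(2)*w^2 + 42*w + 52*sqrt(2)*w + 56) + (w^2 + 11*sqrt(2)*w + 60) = 2*w^4 - 13*sqrt(2)*w^3 - 6*w^3 - 21*w^2 + 39*sqrt(2)*w^2 + 42*w + 63*sqrt(2)*w + 116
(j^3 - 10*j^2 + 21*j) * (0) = 0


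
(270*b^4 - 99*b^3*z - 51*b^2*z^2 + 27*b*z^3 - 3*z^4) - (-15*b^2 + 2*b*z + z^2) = 270*b^4 - 99*b^3*z - 51*b^2*z^2 + 15*b^2 + 27*b*z^3 - 2*b*z - 3*z^4 - z^2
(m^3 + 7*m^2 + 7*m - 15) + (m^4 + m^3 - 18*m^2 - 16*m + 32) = m^4 + 2*m^3 - 11*m^2 - 9*m + 17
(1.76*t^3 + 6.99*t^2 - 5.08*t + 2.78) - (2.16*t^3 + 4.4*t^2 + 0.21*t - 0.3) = -0.4*t^3 + 2.59*t^2 - 5.29*t + 3.08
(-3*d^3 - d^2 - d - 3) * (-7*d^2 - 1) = 21*d^5 + 7*d^4 + 10*d^3 + 22*d^2 + d + 3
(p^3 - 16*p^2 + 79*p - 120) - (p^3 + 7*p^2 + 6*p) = -23*p^2 + 73*p - 120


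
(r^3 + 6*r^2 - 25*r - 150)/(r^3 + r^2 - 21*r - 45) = (r^2 + 11*r + 30)/(r^2 + 6*r + 9)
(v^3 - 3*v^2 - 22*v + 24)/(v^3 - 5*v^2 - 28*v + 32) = (v - 6)/(v - 8)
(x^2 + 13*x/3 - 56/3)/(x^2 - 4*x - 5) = (-3*x^2 - 13*x + 56)/(3*(-x^2 + 4*x + 5))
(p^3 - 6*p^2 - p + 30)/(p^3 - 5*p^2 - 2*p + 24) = (p - 5)/(p - 4)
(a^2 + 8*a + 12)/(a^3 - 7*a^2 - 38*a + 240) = (a + 2)/(a^2 - 13*a + 40)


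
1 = 1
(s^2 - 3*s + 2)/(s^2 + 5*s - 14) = (s - 1)/(s + 7)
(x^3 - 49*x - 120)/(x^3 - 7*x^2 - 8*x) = (x^2 + 8*x + 15)/(x*(x + 1))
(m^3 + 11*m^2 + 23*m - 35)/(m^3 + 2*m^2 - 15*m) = (m^2 + 6*m - 7)/(m*(m - 3))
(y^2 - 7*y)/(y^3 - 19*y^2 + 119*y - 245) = y/(y^2 - 12*y + 35)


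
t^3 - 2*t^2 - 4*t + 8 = (t - 2)^2*(t + 2)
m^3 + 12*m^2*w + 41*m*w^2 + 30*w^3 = (m + w)*(m + 5*w)*(m + 6*w)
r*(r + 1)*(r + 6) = r^3 + 7*r^2 + 6*r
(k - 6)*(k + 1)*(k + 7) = k^3 + 2*k^2 - 41*k - 42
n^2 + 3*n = n*(n + 3)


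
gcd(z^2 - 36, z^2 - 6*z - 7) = 1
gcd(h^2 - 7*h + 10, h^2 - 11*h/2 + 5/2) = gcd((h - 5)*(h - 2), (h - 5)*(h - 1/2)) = h - 5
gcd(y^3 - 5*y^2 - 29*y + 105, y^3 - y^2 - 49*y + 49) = y - 7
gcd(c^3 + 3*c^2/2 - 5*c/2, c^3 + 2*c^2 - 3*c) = c^2 - c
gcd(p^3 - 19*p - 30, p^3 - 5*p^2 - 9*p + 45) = p^2 - 2*p - 15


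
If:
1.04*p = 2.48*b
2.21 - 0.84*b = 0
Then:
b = 2.63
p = 6.27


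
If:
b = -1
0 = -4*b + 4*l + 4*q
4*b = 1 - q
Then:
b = -1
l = -6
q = 5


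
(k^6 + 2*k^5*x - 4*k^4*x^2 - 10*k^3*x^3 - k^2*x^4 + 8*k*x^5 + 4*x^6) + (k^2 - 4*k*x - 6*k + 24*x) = k^6 + 2*k^5*x - 4*k^4*x^2 - 10*k^3*x^3 - k^2*x^4 + k^2 + 8*k*x^5 - 4*k*x - 6*k + 4*x^6 + 24*x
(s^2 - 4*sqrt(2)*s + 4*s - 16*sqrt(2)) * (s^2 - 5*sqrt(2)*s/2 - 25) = s^4 - 13*sqrt(2)*s^3/2 + 4*s^3 - 26*sqrt(2)*s^2 - 5*s^2 - 20*s + 100*sqrt(2)*s + 400*sqrt(2)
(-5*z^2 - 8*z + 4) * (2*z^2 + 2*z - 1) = -10*z^4 - 26*z^3 - 3*z^2 + 16*z - 4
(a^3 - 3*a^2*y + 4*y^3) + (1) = a^3 - 3*a^2*y + 4*y^3 + 1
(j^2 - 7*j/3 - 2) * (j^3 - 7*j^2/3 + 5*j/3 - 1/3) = j^5 - 14*j^4/3 + 46*j^3/9 + 4*j^2/9 - 23*j/9 + 2/3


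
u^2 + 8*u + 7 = (u + 1)*(u + 7)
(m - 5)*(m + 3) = m^2 - 2*m - 15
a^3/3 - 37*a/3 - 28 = (a/3 + 1)*(a - 7)*(a + 4)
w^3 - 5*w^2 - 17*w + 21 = (w - 7)*(w - 1)*(w + 3)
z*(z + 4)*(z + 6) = z^3 + 10*z^2 + 24*z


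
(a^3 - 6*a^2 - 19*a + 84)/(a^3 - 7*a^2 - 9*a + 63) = (a + 4)/(a + 3)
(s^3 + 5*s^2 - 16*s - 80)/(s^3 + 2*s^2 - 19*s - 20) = (s + 4)/(s + 1)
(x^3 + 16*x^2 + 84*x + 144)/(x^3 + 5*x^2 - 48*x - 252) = (x + 4)/(x - 7)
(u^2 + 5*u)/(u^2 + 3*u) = (u + 5)/(u + 3)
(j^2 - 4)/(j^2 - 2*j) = (j + 2)/j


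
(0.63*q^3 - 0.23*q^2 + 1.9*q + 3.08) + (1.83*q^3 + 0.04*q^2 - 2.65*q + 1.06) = 2.46*q^3 - 0.19*q^2 - 0.75*q + 4.14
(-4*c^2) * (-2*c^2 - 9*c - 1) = 8*c^4 + 36*c^3 + 4*c^2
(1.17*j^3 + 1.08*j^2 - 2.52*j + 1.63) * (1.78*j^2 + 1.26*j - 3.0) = 2.0826*j^5 + 3.3966*j^4 - 6.6348*j^3 - 3.5138*j^2 + 9.6138*j - 4.89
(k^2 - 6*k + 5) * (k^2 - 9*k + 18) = k^4 - 15*k^3 + 77*k^2 - 153*k + 90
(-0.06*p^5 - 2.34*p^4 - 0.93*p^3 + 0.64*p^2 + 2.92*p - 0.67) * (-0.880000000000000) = 0.0528*p^5 + 2.0592*p^4 + 0.8184*p^3 - 0.5632*p^2 - 2.5696*p + 0.5896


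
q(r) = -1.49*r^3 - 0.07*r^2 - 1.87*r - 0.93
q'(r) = -4.47*r^2 - 0.14*r - 1.87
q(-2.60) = 29.65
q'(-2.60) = -31.72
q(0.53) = -2.16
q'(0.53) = -3.20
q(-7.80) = 716.48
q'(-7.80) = -272.73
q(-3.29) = 57.53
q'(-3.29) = -49.79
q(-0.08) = -0.78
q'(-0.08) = -1.89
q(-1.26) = 4.30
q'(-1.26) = -8.79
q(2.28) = -23.22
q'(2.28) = -25.43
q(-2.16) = 17.80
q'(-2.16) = -22.42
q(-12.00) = 2586.15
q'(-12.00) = -643.87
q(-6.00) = 329.61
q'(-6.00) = -161.95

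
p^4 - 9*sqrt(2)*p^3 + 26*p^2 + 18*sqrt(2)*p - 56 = (p - 7*sqrt(2))*(p - 2*sqrt(2))*(p - sqrt(2))*(p + sqrt(2))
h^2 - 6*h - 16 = (h - 8)*(h + 2)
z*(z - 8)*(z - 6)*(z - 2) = z^4 - 16*z^3 + 76*z^2 - 96*z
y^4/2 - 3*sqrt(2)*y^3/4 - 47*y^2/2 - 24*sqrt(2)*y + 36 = (y/2 + sqrt(2))*(y - 6*sqrt(2))*(y - sqrt(2)/2)*(y + 3*sqrt(2))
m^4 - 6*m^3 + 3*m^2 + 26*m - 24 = (m - 4)*(m - 3)*(m - 1)*(m + 2)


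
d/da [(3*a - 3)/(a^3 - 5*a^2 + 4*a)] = 6*(2 - a)/(a^2*(a^2 - 8*a + 16))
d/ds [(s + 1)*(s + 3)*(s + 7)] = 3*s^2 + 22*s + 31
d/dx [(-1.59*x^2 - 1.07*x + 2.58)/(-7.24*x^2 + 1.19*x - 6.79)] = (-9.6389*x^2 + 58.9506*x + 4.1951)/(52.4176*x^4 - 17.2312*x^3 + 99.7353*x^2 - 16.1602*x + 46.1041)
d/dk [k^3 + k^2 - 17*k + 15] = 3*k^2 + 2*k - 17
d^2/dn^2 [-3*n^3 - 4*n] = -18*n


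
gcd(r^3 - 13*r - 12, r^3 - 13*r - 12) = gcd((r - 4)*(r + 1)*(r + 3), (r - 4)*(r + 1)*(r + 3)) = r^3 - 13*r - 12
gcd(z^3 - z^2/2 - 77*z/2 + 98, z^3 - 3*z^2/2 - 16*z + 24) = z - 4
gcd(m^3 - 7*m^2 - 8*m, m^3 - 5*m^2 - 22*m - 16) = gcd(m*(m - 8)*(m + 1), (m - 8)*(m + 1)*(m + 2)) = m^2 - 7*m - 8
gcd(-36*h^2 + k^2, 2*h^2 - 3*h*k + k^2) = 1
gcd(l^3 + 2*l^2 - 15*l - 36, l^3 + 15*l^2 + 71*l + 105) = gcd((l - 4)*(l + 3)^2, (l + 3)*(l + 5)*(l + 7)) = l + 3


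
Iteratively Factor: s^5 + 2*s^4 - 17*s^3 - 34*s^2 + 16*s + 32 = (s + 4)*(s^4 - 2*s^3 - 9*s^2 + 2*s + 8) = (s + 2)*(s + 4)*(s^3 - 4*s^2 - s + 4) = (s - 4)*(s + 2)*(s + 4)*(s^2 - 1) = (s - 4)*(s + 1)*(s + 2)*(s + 4)*(s - 1)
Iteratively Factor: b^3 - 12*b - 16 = (b - 4)*(b^2 + 4*b + 4) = (b - 4)*(b + 2)*(b + 2)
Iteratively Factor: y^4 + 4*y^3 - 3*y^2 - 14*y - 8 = (y + 1)*(y^3 + 3*y^2 - 6*y - 8) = (y + 1)*(y + 4)*(y^2 - y - 2) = (y + 1)^2*(y + 4)*(y - 2)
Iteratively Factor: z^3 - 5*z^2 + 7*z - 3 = (z - 1)*(z^2 - 4*z + 3) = (z - 3)*(z - 1)*(z - 1)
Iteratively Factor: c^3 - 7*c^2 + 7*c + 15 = (c - 3)*(c^2 - 4*c - 5) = (c - 5)*(c - 3)*(c + 1)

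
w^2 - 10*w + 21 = (w - 7)*(w - 3)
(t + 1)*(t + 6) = t^2 + 7*t + 6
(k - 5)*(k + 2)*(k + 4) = k^3 + k^2 - 22*k - 40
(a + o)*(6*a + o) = 6*a^2 + 7*a*o + o^2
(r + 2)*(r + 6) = r^2 + 8*r + 12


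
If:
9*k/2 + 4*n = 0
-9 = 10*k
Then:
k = -9/10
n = 81/80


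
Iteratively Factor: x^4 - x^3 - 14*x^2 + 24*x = (x + 4)*(x^3 - 5*x^2 + 6*x) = x*(x + 4)*(x^2 - 5*x + 6) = x*(x - 3)*(x + 4)*(x - 2)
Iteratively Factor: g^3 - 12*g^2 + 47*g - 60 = (g - 3)*(g^2 - 9*g + 20) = (g - 4)*(g - 3)*(g - 5)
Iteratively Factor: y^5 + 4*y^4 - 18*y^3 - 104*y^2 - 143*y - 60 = (y + 4)*(y^4 - 18*y^2 - 32*y - 15) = (y + 3)*(y + 4)*(y^3 - 3*y^2 - 9*y - 5) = (y + 1)*(y + 3)*(y + 4)*(y^2 - 4*y - 5) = (y + 1)^2*(y + 3)*(y + 4)*(y - 5)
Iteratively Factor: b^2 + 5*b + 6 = (b + 2)*(b + 3)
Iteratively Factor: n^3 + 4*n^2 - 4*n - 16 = (n + 2)*(n^2 + 2*n - 8) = (n + 2)*(n + 4)*(n - 2)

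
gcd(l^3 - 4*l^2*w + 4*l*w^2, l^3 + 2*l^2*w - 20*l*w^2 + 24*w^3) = l^2 - 4*l*w + 4*w^2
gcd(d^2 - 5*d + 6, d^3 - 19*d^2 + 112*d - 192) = d - 3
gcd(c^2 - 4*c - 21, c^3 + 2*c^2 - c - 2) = 1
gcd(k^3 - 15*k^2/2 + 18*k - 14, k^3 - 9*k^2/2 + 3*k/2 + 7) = k^2 - 11*k/2 + 7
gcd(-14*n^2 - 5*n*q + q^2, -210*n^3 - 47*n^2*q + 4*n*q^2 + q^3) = -7*n + q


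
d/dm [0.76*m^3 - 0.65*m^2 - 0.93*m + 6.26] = 2.28*m^2 - 1.3*m - 0.93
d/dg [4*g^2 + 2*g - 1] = 8*g + 2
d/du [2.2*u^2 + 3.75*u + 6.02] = 4.4*u + 3.75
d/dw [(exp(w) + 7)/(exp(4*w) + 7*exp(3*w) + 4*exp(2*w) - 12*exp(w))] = (-3*exp(4*w) - 42*exp(3*w) - 151*exp(2*w) - 56*exp(w) + 84)*exp(-w)/(exp(6*w) + 14*exp(5*w) + 57*exp(4*w) + 32*exp(3*w) - 152*exp(2*w) - 96*exp(w) + 144)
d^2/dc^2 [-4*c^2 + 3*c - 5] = -8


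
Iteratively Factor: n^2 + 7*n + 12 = (n + 3)*(n + 4)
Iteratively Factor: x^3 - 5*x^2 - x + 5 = (x - 5)*(x^2 - 1) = (x - 5)*(x + 1)*(x - 1)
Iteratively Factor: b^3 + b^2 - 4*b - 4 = (b + 1)*(b^2 - 4) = (b - 2)*(b + 1)*(b + 2)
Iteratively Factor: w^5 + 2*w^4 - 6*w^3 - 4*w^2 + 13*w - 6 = (w - 1)*(w^4 + 3*w^3 - 3*w^2 - 7*w + 6) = (w - 1)*(w + 3)*(w^3 - 3*w + 2) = (w - 1)^2*(w + 3)*(w^2 + w - 2) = (w - 1)^2*(w + 2)*(w + 3)*(w - 1)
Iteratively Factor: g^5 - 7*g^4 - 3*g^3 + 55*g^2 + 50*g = (g + 2)*(g^4 - 9*g^3 + 15*g^2 + 25*g) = (g - 5)*(g + 2)*(g^3 - 4*g^2 - 5*g) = (g - 5)^2*(g + 2)*(g^2 + g) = (g - 5)^2*(g + 1)*(g + 2)*(g)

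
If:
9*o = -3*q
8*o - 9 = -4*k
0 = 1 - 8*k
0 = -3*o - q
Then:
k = 1/8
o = 17/16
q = -51/16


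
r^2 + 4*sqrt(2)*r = r*(r + 4*sqrt(2))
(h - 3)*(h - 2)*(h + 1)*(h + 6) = h^4 + 2*h^3 - 23*h^2 + 12*h + 36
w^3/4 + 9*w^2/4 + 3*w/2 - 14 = (w/4 + 1)*(w - 2)*(w + 7)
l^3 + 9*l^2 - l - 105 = (l - 3)*(l + 5)*(l + 7)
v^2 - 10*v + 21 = (v - 7)*(v - 3)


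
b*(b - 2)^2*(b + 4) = b^4 - 12*b^2 + 16*b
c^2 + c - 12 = (c - 3)*(c + 4)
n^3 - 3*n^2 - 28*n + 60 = (n - 6)*(n - 2)*(n + 5)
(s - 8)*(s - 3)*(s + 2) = s^3 - 9*s^2 + 2*s + 48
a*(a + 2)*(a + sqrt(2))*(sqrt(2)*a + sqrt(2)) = sqrt(2)*a^4 + 2*a^3 + 3*sqrt(2)*a^3 + 2*sqrt(2)*a^2 + 6*a^2 + 4*a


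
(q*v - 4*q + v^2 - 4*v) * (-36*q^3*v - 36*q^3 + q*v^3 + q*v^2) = -36*q^4*v^2 + 108*q^4*v + 144*q^4 - 36*q^3*v^3 + 108*q^3*v^2 + 144*q^3*v + q^2*v^4 - 3*q^2*v^3 - 4*q^2*v^2 + q*v^5 - 3*q*v^4 - 4*q*v^3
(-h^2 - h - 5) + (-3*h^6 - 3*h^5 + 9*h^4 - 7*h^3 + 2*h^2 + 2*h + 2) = -3*h^6 - 3*h^5 + 9*h^4 - 7*h^3 + h^2 + h - 3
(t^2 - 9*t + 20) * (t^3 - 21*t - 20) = t^5 - 9*t^4 - t^3 + 169*t^2 - 240*t - 400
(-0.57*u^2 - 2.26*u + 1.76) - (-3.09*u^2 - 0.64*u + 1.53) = 2.52*u^2 - 1.62*u + 0.23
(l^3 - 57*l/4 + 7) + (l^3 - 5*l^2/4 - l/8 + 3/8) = 2*l^3 - 5*l^2/4 - 115*l/8 + 59/8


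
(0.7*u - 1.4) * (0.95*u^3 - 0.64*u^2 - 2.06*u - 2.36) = 0.665*u^4 - 1.778*u^3 - 0.546*u^2 + 1.232*u + 3.304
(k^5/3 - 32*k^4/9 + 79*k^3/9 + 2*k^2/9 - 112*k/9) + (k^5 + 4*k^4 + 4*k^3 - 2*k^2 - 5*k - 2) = 4*k^5/3 + 4*k^4/9 + 115*k^3/9 - 16*k^2/9 - 157*k/9 - 2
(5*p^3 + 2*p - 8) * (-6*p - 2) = -30*p^4 - 10*p^3 - 12*p^2 + 44*p + 16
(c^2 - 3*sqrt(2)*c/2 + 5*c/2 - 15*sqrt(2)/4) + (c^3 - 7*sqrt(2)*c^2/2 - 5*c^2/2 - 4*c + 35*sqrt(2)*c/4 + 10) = c^3 - 7*sqrt(2)*c^2/2 - 3*c^2/2 - 3*c/2 + 29*sqrt(2)*c/4 - 15*sqrt(2)/4 + 10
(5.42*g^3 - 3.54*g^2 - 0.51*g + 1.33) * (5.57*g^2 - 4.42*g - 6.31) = 30.1894*g^5 - 43.6742*g^4 - 21.3941*g^3 + 31.9997*g^2 - 2.6605*g - 8.3923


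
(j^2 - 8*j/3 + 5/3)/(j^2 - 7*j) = (3*j^2 - 8*j + 5)/(3*j*(j - 7))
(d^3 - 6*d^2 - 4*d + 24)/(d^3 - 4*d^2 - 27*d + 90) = (d^2 - 4)/(d^2 + 2*d - 15)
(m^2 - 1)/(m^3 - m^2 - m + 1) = 1/(m - 1)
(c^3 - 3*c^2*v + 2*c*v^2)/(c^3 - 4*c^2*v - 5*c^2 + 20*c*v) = (c^2 - 3*c*v + 2*v^2)/(c^2 - 4*c*v - 5*c + 20*v)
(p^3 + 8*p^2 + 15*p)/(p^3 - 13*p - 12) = p*(p + 5)/(p^2 - 3*p - 4)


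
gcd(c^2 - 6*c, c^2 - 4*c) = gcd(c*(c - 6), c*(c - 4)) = c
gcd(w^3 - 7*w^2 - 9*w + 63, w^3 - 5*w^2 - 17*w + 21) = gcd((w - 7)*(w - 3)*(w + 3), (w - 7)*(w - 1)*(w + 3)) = w^2 - 4*w - 21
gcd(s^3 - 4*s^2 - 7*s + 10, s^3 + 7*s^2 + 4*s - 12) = s^2 + s - 2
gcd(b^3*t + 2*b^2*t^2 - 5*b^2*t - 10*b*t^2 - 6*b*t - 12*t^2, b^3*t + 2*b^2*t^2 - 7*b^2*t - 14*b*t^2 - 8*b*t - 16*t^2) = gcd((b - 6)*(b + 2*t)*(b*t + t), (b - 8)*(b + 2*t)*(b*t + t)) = b^2*t + 2*b*t^2 + b*t + 2*t^2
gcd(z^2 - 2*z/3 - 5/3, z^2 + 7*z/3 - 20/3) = z - 5/3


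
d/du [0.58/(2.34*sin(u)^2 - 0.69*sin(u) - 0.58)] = (0.4002 - 2.7144*sin(u))*cos(u)/(-2.34*sin(u)^2 + 0.69*sin(u) + 0.58)^2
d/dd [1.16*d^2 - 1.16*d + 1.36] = 2.32*d - 1.16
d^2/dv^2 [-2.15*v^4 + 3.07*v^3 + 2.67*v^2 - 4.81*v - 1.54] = -25.8*v^2 + 18.42*v + 5.34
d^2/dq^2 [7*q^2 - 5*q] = 14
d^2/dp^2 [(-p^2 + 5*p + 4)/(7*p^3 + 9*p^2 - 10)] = 2*(-49*p^6 + 735*p^5 + 2121*p^4 + 1931*p^3 + 2802*p^2 + 2190*p + 260)/(343*p^9 + 1323*p^8 + 1701*p^7 - 741*p^6 - 3780*p^5 - 2430*p^4 + 2100*p^3 + 2700*p^2 - 1000)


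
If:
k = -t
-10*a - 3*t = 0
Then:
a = -3*t/10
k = -t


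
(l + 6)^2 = l^2 + 12*l + 36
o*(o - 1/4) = o^2 - o/4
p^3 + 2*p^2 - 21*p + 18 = (p - 3)*(p - 1)*(p + 6)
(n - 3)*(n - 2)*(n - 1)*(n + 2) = n^4 - 4*n^3 - n^2 + 16*n - 12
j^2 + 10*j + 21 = (j + 3)*(j + 7)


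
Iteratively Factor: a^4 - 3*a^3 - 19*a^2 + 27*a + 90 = (a - 5)*(a^3 + 2*a^2 - 9*a - 18) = (a - 5)*(a + 3)*(a^2 - a - 6) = (a - 5)*(a - 3)*(a + 3)*(a + 2)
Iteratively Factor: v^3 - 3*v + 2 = (v - 1)*(v^2 + v - 2) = (v - 1)^2*(v + 2)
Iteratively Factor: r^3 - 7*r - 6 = (r - 3)*(r^2 + 3*r + 2) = (r - 3)*(r + 2)*(r + 1)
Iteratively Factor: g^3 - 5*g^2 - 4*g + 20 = (g - 5)*(g^2 - 4) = (g - 5)*(g + 2)*(g - 2)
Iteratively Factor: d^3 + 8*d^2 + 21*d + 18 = (d + 3)*(d^2 + 5*d + 6) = (d + 2)*(d + 3)*(d + 3)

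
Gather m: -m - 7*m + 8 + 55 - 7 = 56 - 8*m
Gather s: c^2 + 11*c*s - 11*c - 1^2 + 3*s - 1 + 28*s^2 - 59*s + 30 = c^2 - 11*c + 28*s^2 + s*(11*c - 56) + 28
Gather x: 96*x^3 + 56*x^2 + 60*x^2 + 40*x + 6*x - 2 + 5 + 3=96*x^3 + 116*x^2 + 46*x + 6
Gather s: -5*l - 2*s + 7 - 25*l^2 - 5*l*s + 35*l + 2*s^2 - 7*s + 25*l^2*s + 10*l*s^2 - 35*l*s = -25*l^2 + 30*l + s^2*(10*l + 2) + s*(25*l^2 - 40*l - 9) + 7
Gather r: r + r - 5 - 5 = 2*r - 10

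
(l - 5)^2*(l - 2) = l^3 - 12*l^2 + 45*l - 50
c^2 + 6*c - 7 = (c - 1)*(c + 7)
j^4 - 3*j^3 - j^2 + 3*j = j*(j - 3)*(j - 1)*(j + 1)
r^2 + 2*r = r*(r + 2)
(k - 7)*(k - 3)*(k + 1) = k^3 - 9*k^2 + 11*k + 21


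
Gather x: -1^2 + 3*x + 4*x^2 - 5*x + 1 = 4*x^2 - 2*x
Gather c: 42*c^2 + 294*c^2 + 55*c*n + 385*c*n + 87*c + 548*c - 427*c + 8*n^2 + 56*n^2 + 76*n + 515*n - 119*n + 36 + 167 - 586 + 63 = 336*c^2 + c*(440*n + 208) + 64*n^2 + 472*n - 320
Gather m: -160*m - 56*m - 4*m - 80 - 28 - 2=-220*m - 110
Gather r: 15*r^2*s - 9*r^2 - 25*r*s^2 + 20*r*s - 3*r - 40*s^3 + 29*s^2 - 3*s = r^2*(15*s - 9) + r*(-25*s^2 + 20*s - 3) - 40*s^3 + 29*s^2 - 3*s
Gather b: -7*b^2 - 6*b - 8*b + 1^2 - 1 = -7*b^2 - 14*b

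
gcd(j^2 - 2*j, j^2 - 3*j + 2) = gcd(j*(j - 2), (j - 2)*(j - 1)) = j - 2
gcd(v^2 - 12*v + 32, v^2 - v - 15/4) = 1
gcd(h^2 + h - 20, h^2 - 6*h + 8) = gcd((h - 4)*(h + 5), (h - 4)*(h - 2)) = h - 4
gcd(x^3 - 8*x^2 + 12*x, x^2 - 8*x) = x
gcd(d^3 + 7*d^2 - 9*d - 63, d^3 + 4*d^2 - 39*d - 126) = d^2 + 10*d + 21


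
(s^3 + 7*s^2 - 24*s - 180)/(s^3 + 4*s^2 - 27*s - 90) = (s + 6)/(s + 3)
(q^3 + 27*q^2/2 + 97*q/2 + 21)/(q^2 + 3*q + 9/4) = 2*(2*q^3 + 27*q^2 + 97*q + 42)/(4*q^2 + 12*q + 9)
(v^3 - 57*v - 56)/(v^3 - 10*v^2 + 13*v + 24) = (v + 7)/(v - 3)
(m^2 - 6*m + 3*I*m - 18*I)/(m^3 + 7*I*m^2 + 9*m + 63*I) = (m - 6)/(m^2 + 4*I*m + 21)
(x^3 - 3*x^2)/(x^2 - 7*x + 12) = x^2/(x - 4)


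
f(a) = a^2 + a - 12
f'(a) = 2*a + 1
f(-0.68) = -12.22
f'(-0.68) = -0.36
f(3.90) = 7.11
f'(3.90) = 8.80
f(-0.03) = -12.03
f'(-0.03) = 0.94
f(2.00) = -6.00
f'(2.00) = 5.00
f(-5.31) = 10.89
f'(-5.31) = -9.62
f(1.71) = -7.37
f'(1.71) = 4.42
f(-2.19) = -9.39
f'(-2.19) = -3.38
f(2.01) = -5.95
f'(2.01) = 5.02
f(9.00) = 78.00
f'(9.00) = 19.00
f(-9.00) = 60.00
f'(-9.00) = -17.00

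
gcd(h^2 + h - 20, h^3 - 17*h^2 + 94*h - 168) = h - 4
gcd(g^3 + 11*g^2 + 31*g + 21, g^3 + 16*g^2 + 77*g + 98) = g + 7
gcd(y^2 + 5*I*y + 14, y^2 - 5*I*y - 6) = y - 2*I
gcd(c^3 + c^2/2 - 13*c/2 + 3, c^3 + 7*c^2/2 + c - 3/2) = c^2 + 5*c/2 - 3/2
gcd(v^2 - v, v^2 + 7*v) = v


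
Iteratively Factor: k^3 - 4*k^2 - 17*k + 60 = (k - 5)*(k^2 + k - 12) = (k - 5)*(k + 4)*(k - 3)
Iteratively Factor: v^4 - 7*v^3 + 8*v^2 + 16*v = (v - 4)*(v^3 - 3*v^2 - 4*v) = (v - 4)*(v + 1)*(v^2 - 4*v) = v*(v - 4)*(v + 1)*(v - 4)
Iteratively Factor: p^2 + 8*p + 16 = (p + 4)*(p + 4)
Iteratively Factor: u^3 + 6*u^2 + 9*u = (u)*(u^2 + 6*u + 9) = u*(u + 3)*(u + 3)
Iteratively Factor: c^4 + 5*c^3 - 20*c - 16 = (c + 1)*(c^3 + 4*c^2 - 4*c - 16) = (c - 2)*(c + 1)*(c^2 + 6*c + 8) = (c - 2)*(c + 1)*(c + 2)*(c + 4)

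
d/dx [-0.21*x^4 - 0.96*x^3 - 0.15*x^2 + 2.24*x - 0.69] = -0.84*x^3 - 2.88*x^2 - 0.3*x + 2.24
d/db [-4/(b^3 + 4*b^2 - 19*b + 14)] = 4*(3*b^2 + 8*b - 19)/(b^3 + 4*b^2 - 19*b + 14)^2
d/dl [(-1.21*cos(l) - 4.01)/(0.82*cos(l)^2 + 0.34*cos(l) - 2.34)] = (0.9922*sin(l)^2 - 6.5764*cos(l) - 5.187)*sin(l)/(0.82*cos(l)^2 + 0.34*cos(l) - 2.34)^2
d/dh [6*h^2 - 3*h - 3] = 12*h - 3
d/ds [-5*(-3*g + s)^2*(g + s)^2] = 10*(-2*g + 2*s)*(g + s)*(3*g - s)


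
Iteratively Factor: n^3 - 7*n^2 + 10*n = (n)*(n^2 - 7*n + 10) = n*(n - 5)*(n - 2)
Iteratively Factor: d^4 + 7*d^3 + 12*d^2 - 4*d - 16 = (d + 2)*(d^3 + 5*d^2 + 2*d - 8) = (d - 1)*(d + 2)*(d^2 + 6*d + 8) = (d - 1)*(d + 2)*(d + 4)*(d + 2)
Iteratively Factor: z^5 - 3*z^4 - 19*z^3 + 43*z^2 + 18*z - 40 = (z - 2)*(z^4 - z^3 - 21*z^2 + z + 20) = (z - 2)*(z + 4)*(z^3 - 5*z^2 - z + 5) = (z - 5)*(z - 2)*(z + 4)*(z^2 - 1) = (z - 5)*(z - 2)*(z + 1)*(z + 4)*(z - 1)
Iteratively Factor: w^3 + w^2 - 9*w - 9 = (w - 3)*(w^2 + 4*w + 3) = (w - 3)*(w + 3)*(w + 1)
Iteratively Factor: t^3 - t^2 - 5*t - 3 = (t + 1)*(t^2 - 2*t - 3) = (t - 3)*(t + 1)*(t + 1)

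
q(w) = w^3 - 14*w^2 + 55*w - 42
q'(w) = 3*w^2 - 28*w + 55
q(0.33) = -25.34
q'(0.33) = 46.09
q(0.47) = -19.14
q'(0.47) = 42.50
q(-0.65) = -83.94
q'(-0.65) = 74.47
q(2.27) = 22.41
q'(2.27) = 6.90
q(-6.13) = -1135.57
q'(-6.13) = 339.37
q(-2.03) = -219.71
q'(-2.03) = 124.20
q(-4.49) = -661.71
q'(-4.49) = 241.20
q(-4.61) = -691.05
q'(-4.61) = 247.84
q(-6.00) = -1092.00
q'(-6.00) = 331.00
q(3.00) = 24.00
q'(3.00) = -2.00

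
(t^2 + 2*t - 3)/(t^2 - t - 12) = (t - 1)/(t - 4)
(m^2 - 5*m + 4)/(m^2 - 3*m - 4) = (m - 1)/(m + 1)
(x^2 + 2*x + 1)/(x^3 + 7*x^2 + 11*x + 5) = 1/(x + 5)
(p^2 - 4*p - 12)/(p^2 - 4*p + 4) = (p^2 - 4*p - 12)/(p^2 - 4*p + 4)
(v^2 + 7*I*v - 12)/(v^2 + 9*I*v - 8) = (v^2 + 7*I*v - 12)/(v^2 + 9*I*v - 8)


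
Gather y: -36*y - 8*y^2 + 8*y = -8*y^2 - 28*y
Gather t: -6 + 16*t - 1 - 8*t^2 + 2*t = -8*t^2 + 18*t - 7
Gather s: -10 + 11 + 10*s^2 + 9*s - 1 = 10*s^2 + 9*s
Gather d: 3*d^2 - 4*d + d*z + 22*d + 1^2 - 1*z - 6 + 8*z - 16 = 3*d^2 + d*(z + 18) + 7*z - 21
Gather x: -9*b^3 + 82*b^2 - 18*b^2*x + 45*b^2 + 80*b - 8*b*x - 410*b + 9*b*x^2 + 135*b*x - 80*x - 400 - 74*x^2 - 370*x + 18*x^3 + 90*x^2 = -9*b^3 + 127*b^2 - 330*b + 18*x^3 + x^2*(9*b + 16) + x*(-18*b^2 + 127*b - 450) - 400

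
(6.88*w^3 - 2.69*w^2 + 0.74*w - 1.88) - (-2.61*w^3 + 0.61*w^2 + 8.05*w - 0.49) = 9.49*w^3 - 3.3*w^2 - 7.31*w - 1.39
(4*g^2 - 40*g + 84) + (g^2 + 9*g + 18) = 5*g^2 - 31*g + 102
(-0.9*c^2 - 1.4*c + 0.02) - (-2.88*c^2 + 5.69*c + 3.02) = 1.98*c^2 - 7.09*c - 3.0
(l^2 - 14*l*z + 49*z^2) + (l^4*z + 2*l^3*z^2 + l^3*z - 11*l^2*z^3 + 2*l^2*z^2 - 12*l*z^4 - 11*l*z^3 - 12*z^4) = l^4*z + 2*l^3*z^2 + l^3*z - 11*l^2*z^3 + 2*l^2*z^2 + l^2 - 12*l*z^4 - 11*l*z^3 - 14*l*z - 12*z^4 + 49*z^2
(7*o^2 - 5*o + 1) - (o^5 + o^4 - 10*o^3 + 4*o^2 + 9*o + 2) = -o^5 - o^4 + 10*o^3 + 3*o^2 - 14*o - 1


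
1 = 1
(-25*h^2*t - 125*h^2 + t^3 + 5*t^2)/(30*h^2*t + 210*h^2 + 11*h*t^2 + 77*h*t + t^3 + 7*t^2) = (-5*h*t - 25*h + t^2 + 5*t)/(6*h*t + 42*h + t^2 + 7*t)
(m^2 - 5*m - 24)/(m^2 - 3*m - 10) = (-m^2 + 5*m + 24)/(-m^2 + 3*m + 10)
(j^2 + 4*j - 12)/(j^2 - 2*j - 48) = (j - 2)/(j - 8)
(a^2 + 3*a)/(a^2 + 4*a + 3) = a/(a + 1)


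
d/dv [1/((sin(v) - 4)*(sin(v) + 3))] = (-sin(2*v) + cos(v))/((sin(v) - 4)^2*(sin(v) + 3)^2)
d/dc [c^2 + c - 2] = 2*c + 1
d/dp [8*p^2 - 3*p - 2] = 16*p - 3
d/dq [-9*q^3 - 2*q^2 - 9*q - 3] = -27*q^2 - 4*q - 9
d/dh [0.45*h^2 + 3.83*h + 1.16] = 0.9*h + 3.83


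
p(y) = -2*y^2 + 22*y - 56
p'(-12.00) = 70.00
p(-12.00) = -608.00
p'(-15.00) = 82.00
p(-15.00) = -836.00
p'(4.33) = 4.68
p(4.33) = 1.76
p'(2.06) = 13.76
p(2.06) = -19.17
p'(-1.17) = 26.68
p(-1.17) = -84.48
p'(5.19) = 1.24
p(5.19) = 4.31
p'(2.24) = 13.04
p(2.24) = -16.76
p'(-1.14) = 26.56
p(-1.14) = -83.68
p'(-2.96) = 33.84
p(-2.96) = -138.64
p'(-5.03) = 42.12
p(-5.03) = -217.26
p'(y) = 22 - 4*y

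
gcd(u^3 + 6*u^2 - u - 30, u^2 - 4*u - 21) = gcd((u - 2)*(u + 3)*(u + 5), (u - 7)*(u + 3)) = u + 3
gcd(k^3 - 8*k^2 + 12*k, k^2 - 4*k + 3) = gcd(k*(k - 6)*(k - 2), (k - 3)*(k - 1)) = 1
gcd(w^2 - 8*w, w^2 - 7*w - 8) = w - 8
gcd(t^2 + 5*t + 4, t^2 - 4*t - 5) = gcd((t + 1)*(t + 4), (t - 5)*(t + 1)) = t + 1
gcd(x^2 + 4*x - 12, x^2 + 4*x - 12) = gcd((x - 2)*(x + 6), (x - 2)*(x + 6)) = x^2 + 4*x - 12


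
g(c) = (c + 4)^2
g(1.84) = 34.11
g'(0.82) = 9.64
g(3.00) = 49.00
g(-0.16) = 14.75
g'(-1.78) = 4.44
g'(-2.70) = 2.60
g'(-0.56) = 6.88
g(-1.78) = 4.93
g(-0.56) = 11.83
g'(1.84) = 11.68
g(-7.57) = 12.74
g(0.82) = 23.23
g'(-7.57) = -7.14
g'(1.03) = 10.06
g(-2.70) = 1.69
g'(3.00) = 14.00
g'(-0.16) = 7.68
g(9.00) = 169.00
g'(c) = 2*c + 8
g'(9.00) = 26.00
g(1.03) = 25.30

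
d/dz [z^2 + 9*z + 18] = 2*z + 9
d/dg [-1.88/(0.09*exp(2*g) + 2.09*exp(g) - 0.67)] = (0.3384*exp(g) + 3.9292)*exp(g)/(0.09*exp(2*g) + 2.09*exp(g) - 0.67)^2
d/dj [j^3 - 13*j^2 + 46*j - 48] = 3*j^2 - 26*j + 46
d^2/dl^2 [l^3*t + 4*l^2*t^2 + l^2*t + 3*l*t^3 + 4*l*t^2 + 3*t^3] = 2*t*(3*l + 4*t + 1)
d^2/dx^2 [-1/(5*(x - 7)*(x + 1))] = 2*(-(x - 7)^2 - (x - 7)*(x + 1) - (x + 1)^2)/(5*(x - 7)^3*(x + 1)^3)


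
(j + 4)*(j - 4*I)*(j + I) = j^3 + 4*j^2 - 3*I*j^2 + 4*j - 12*I*j + 16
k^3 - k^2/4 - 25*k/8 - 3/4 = (k - 2)*(k + 1/4)*(k + 3/2)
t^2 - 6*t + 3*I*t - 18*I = (t - 6)*(t + 3*I)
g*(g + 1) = g^2 + g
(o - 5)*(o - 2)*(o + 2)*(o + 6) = o^4 + o^3 - 34*o^2 - 4*o + 120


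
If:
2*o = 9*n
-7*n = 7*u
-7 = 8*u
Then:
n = 7/8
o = 63/16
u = -7/8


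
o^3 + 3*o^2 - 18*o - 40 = (o - 4)*(o + 2)*(o + 5)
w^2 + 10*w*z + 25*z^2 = (w + 5*z)^2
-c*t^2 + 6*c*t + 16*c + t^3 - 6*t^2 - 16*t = (-c + t)*(t - 8)*(t + 2)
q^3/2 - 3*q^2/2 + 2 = (q/2 + 1/2)*(q - 2)^2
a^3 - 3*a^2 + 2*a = a*(a - 2)*(a - 1)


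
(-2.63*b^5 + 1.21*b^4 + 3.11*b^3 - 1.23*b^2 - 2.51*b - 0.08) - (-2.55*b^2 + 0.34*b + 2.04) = -2.63*b^5 + 1.21*b^4 + 3.11*b^3 + 1.32*b^2 - 2.85*b - 2.12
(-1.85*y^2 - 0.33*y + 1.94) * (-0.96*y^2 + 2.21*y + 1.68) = 1.776*y^4 - 3.7717*y^3 - 5.6997*y^2 + 3.733*y + 3.2592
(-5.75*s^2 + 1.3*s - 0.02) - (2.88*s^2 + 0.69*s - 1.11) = -8.63*s^2 + 0.61*s + 1.09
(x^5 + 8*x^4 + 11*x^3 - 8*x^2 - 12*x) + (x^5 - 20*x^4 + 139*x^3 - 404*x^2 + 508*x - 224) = 2*x^5 - 12*x^4 + 150*x^3 - 412*x^2 + 496*x - 224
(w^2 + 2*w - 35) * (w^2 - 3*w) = w^4 - w^3 - 41*w^2 + 105*w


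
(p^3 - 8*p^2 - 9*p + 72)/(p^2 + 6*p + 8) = (p^3 - 8*p^2 - 9*p + 72)/(p^2 + 6*p + 8)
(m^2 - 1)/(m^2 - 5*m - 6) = (m - 1)/(m - 6)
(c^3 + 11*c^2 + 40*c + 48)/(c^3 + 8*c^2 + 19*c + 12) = (c + 4)/(c + 1)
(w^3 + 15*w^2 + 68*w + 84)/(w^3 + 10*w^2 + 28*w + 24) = (w + 7)/(w + 2)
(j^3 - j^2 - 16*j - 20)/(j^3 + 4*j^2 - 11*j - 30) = (j^2 - 3*j - 10)/(j^2 + 2*j - 15)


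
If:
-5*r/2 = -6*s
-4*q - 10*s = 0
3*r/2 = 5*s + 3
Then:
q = 75/14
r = -36/7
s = -15/7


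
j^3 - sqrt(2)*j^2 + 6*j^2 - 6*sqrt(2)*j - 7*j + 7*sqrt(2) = (j - 1)*(j + 7)*(j - sqrt(2))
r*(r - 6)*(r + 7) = r^3 + r^2 - 42*r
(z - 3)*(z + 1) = z^2 - 2*z - 3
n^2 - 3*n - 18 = (n - 6)*(n + 3)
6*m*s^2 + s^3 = s^2*(6*m + s)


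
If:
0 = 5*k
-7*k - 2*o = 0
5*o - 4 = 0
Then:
No Solution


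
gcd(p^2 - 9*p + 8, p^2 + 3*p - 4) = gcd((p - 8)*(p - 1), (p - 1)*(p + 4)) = p - 1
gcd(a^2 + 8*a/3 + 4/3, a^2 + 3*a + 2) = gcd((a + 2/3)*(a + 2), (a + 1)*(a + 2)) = a + 2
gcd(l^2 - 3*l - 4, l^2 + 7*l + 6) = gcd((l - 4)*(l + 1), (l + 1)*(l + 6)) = l + 1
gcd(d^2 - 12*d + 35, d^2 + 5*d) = 1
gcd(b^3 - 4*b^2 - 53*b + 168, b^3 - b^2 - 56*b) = b^2 - b - 56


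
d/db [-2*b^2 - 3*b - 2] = -4*b - 3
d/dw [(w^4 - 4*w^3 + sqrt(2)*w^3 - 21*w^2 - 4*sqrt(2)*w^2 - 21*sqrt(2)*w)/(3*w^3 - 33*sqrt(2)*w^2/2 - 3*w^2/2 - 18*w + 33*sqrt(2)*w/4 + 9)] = 2*(4*w^6 - 44*sqrt(2)*w^5 - 4*w^5 - 24*w^4 + 135*sqrt(2)*w^4 + 32*sqrt(2)*w^3 + 284*w^3 - 652*w^2 - 141*sqrt(2)*w^2 - 504*w - 96*sqrt(2)*w - 252*sqrt(2))/(3*(8*w^6 - 88*sqrt(2)*w^5 - 8*w^5 + 88*sqrt(2)*w^4 + 390*w^4 - 388*w^3 + 506*sqrt(2)*w^3 - 528*sqrt(2)*w^2 + 385*w^2 - 288*w + 132*sqrt(2)*w + 72))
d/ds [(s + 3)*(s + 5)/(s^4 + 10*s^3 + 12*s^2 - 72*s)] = 2*(-s^4 - 11*s^3 - 44*s^2 - 45*s + 90)/(s^2*(s^5 + 14*s^4 + 40*s^3 - 144*s^2 - 432*s + 864))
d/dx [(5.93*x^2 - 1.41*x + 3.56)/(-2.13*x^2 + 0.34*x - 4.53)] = (-0.9871*x^2 - 38.5602*x + 5.1769)/(4.5369*x^4 - 1.4484*x^3 + 19.4134*x^2 - 3.0804*x + 20.5209)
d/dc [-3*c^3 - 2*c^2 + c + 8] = -9*c^2 - 4*c + 1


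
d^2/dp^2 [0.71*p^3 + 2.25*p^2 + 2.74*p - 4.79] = 4.26*p + 4.5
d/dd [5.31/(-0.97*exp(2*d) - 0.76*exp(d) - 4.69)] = (10.3014*exp(d) + 4.0356)*exp(d)/(0.97*exp(2*d) + 0.76*exp(d) + 4.69)^2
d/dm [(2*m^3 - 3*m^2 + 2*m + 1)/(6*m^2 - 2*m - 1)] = 2*m*(6*m^3 - 4*m^2 - 6*m - 3)/(36*m^4 - 24*m^3 - 8*m^2 + 4*m + 1)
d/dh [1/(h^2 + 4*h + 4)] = 2*(-h - 2)/(h^2 + 4*h + 4)^2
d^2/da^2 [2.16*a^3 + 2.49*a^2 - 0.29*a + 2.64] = 12.96*a + 4.98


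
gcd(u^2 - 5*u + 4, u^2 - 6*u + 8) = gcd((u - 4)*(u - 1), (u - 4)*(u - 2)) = u - 4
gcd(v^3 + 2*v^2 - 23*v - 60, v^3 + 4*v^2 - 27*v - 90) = v^2 - 2*v - 15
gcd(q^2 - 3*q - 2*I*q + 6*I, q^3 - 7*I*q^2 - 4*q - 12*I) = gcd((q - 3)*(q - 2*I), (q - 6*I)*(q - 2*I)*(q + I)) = q - 2*I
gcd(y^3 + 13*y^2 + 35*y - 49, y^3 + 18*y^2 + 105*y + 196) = y^2 + 14*y + 49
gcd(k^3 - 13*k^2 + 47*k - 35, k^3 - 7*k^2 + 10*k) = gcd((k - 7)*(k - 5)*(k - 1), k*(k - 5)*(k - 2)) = k - 5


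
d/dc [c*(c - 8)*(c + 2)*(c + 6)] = 4*c^3 - 104*c - 96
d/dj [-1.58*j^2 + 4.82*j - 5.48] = 4.82 - 3.16*j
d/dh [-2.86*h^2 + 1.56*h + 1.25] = 1.56 - 5.72*h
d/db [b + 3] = 1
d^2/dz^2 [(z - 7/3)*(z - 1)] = 2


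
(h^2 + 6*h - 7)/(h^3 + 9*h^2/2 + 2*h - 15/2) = 2*(h + 7)/(2*h^2 + 11*h + 15)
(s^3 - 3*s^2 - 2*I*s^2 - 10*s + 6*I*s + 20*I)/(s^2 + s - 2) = (s^2 - s*(5 + 2*I) + 10*I)/(s - 1)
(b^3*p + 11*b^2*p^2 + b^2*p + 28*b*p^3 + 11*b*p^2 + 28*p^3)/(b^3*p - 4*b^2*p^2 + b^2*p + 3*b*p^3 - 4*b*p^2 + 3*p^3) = (b^2 + 11*b*p + 28*p^2)/(b^2 - 4*b*p + 3*p^2)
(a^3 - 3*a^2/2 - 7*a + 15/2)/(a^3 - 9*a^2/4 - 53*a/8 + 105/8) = 4*(a - 1)/(4*a - 7)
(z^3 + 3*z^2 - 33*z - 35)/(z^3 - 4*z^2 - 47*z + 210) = (z + 1)/(z - 6)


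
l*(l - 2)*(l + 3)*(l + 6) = l^4 + 7*l^3 - 36*l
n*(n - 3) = n^2 - 3*n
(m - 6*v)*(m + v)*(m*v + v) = m^3*v - 5*m^2*v^2 + m^2*v - 6*m*v^3 - 5*m*v^2 - 6*v^3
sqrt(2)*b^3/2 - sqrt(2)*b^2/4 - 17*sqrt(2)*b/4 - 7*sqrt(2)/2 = (b - 7/2)*(b + 2)*(sqrt(2)*b/2 + sqrt(2)/2)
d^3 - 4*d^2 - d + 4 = (d - 4)*(d - 1)*(d + 1)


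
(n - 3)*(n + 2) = n^2 - n - 6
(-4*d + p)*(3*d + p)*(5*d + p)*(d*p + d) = -60*d^4*p - 60*d^4 - 17*d^3*p^2 - 17*d^3*p + 4*d^2*p^3 + 4*d^2*p^2 + d*p^4 + d*p^3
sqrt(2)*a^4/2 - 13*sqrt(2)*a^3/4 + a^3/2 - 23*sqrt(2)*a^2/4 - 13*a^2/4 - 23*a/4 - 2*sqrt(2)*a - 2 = (a - 8)*(a + 1/2)*(a + 1)*(sqrt(2)*a/2 + 1/2)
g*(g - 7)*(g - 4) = g^3 - 11*g^2 + 28*g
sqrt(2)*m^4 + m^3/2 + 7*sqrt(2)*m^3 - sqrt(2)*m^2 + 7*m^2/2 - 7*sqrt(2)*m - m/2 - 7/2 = (m - 1)*(m + 1)*(m + 7)*(sqrt(2)*m + 1/2)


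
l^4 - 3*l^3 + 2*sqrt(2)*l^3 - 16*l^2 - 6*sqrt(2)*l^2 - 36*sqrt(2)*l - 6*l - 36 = (l - 6)*(l + 3)*(l + sqrt(2))^2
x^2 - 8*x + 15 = (x - 5)*(x - 3)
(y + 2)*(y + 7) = y^2 + 9*y + 14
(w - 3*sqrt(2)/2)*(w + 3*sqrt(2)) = w^2 + 3*sqrt(2)*w/2 - 9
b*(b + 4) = b^2 + 4*b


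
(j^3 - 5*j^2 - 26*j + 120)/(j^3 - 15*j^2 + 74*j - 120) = (j + 5)/(j - 5)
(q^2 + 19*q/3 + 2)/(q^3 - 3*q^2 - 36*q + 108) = (q + 1/3)/(q^2 - 9*q + 18)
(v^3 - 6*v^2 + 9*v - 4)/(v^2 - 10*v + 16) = (v^3 - 6*v^2 + 9*v - 4)/(v^2 - 10*v + 16)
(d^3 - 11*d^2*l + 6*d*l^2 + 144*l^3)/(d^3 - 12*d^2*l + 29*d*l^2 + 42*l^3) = (d^2 - 5*d*l - 24*l^2)/(d^2 - 6*d*l - 7*l^2)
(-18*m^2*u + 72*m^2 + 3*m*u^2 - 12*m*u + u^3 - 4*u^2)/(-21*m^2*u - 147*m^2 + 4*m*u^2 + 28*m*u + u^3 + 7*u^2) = (6*m*u - 24*m + u^2 - 4*u)/(7*m*u + 49*m + u^2 + 7*u)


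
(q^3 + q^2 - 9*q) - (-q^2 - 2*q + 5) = q^3 + 2*q^2 - 7*q - 5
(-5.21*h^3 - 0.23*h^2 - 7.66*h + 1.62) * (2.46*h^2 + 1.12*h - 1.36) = -12.8166*h^5 - 6.401*h^4 - 12.0156*h^3 - 4.2812*h^2 + 12.232*h - 2.2032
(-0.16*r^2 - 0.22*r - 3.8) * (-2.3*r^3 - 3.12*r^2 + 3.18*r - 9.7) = 0.368*r^5 + 1.0052*r^4 + 8.9176*r^3 + 12.7084*r^2 - 9.95*r + 36.86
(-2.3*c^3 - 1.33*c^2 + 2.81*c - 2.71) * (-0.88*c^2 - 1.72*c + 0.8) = 2.024*c^5 + 5.1264*c^4 - 2.0252*c^3 - 3.5124*c^2 + 6.9092*c - 2.168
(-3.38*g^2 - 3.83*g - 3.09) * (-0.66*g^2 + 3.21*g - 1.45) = 2.2308*g^4 - 8.322*g^3 - 5.3539*g^2 - 4.3654*g + 4.4805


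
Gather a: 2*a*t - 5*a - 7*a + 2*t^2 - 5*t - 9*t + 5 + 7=a*(2*t - 12) + 2*t^2 - 14*t + 12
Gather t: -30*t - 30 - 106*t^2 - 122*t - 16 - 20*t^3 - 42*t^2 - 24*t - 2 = -20*t^3 - 148*t^2 - 176*t - 48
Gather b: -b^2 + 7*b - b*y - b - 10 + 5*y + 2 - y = -b^2 + b*(6 - y) + 4*y - 8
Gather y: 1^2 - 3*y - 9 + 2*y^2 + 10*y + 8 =2*y^2 + 7*y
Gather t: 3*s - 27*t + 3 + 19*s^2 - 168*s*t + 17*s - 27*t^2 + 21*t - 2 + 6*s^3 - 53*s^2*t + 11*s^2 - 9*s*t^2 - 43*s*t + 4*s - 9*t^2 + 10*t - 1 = 6*s^3 + 30*s^2 + 24*s + t^2*(-9*s - 36) + t*(-53*s^2 - 211*s + 4)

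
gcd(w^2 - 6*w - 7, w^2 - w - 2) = w + 1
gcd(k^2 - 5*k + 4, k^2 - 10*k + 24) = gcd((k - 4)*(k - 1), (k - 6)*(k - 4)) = k - 4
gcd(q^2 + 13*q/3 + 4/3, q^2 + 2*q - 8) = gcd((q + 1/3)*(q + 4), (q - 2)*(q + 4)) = q + 4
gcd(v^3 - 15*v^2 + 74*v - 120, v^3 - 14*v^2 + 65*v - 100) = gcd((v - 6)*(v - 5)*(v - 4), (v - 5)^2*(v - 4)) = v^2 - 9*v + 20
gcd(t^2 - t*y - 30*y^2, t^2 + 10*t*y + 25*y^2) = t + 5*y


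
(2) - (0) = 2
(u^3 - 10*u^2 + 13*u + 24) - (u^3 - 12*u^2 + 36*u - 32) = 2*u^2 - 23*u + 56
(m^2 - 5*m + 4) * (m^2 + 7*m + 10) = m^4 + 2*m^3 - 21*m^2 - 22*m + 40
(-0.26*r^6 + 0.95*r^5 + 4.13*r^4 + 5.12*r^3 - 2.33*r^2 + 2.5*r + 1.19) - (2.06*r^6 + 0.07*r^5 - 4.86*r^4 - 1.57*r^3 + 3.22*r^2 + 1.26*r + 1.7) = -2.32*r^6 + 0.88*r^5 + 8.99*r^4 + 6.69*r^3 - 5.55*r^2 + 1.24*r - 0.51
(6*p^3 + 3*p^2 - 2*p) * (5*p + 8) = 30*p^4 + 63*p^3 + 14*p^2 - 16*p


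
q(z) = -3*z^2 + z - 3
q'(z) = 1 - 6*z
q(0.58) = -3.43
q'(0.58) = -2.48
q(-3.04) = -33.76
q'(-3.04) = 19.24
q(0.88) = -4.44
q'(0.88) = -4.28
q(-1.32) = -9.55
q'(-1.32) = 8.92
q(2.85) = -24.52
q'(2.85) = -16.10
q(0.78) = -4.05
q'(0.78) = -3.68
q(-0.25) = -3.44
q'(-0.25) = 2.50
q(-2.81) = -29.50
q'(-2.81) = 17.86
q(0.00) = -3.00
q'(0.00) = 1.00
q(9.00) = -237.00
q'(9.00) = -53.00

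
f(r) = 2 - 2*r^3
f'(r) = -6*r^2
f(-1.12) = 4.81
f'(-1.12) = -7.53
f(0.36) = 1.91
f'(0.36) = -0.78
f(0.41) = 1.86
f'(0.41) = -1.01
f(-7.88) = 980.61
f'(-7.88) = -372.57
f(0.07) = 2.00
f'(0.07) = -0.03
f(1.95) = -12.83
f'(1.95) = -22.82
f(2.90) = -46.78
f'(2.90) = -50.46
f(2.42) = -26.34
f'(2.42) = -35.14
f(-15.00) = 6752.00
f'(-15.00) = -1350.00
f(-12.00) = 3458.00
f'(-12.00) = -864.00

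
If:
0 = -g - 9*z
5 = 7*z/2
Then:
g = -90/7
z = 10/7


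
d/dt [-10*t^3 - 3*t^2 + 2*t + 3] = -30*t^2 - 6*t + 2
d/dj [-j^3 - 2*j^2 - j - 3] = -3*j^2 - 4*j - 1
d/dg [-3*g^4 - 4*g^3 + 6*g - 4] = -12*g^3 - 12*g^2 + 6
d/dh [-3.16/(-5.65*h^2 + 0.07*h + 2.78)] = (0.2212 - 35.708*h)/(-5.65*h^2 + 0.07*h + 2.78)^2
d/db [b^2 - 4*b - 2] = 2*b - 4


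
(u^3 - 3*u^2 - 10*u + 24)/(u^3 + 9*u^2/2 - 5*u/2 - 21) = 2*(u - 4)/(2*u + 7)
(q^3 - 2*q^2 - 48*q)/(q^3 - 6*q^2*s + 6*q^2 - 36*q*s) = (q - 8)/(q - 6*s)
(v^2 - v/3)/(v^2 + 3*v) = (v - 1/3)/(v + 3)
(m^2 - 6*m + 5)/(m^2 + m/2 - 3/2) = 2*(m - 5)/(2*m + 3)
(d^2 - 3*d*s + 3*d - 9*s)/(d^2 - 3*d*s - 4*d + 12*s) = (d + 3)/(d - 4)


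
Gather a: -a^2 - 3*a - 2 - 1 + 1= -a^2 - 3*a - 2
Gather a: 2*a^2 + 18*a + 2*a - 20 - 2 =2*a^2 + 20*a - 22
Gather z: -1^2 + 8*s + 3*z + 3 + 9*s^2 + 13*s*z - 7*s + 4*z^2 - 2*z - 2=9*s^2 + s + 4*z^2 + z*(13*s + 1)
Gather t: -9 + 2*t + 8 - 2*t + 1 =0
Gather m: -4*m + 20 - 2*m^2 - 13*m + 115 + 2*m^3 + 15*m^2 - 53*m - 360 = 2*m^3 + 13*m^2 - 70*m - 225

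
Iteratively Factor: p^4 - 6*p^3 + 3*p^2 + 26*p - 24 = (p - 4)*(p^3 - 2*p^2 - 5*p + 6) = (p - 4)*(p + 2)*(p^2 - 4*p + 3) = (p - 4)*(p - 3)*(p + 2)*(p - 1)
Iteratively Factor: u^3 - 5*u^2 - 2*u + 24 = (u - 4)*(u^2 - u - 6) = (u - 4)*(u + 2)*(u - 3)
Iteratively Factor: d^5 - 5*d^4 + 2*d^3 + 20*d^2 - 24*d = (d - 2)*(d^4 - 3*d^3 - 4*d^2 + 12*d) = (d - 2)^2*(d^3 - d^2 - 6*d) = d*(d - 2)^2*(d^2 - d - 6) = d*(d - 2)^2*(d + 2)*(d - 3)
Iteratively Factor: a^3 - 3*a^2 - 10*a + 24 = (a + 3)*(a^2 - 6*a + 8) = (a - 4)*(a + 3)*(a - 2)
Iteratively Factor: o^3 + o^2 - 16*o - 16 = (o + 1)*(o^2 - 16) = (o - 4)*(o + 1)*(o + 4)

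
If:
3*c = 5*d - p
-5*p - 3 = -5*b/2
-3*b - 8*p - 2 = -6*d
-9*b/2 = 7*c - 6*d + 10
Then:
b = -788/895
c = -1918/895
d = -1337/895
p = -931/895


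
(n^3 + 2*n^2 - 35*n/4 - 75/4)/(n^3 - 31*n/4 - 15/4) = (2*n + 5)/(2*n + 1)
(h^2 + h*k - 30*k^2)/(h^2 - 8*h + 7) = (h^2 + h*k - 30*k^2)/(h^2 - 8*h + 7)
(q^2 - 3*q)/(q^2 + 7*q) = (q - 3)/(q + 7)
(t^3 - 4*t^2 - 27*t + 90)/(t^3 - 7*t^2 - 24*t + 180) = (t - 3)/(t - 6)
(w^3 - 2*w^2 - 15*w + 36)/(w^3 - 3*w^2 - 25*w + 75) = (w^2 + w - 12)/(w^2 - 25)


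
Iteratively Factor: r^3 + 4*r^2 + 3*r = (r + 3)*(r^2 + r) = r*(r + 3)*(r + 1)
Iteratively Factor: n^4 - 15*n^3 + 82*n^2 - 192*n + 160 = (n - 2)*(n^3 - 13*n^2 + 56*n - 80) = (n - 4)*(n - 2)*(n^2 - 9*n + 20) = (n - 4)^2*(n - 2)*(n - 5)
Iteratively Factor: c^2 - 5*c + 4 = (c - 1)*(c - 4)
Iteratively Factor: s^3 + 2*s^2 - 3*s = (s + 3)*(s^2 - s) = s*(s + 3)*(s - 1)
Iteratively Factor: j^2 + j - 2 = (j + 2)*(j - 1)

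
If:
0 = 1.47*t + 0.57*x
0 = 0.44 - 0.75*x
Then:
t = -0.23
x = 0.59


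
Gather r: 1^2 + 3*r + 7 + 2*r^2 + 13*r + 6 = 2*r^2 + 16*r + 14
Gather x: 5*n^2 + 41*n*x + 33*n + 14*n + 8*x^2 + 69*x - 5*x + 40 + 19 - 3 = 5*n^2 + 47*n + 8*x^2 + x*(41*n + 64) + 56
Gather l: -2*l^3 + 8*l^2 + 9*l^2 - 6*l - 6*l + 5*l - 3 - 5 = -2*l^3 + 17*l^2 - 7*l - 8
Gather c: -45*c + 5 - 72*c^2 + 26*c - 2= -72*c^2 - 19*c + 3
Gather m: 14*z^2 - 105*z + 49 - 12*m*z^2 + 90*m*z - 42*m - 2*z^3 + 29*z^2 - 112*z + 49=m*(-12*z^2 + 90*z - 42) - 2*z^3 + 43*z^2 - 217*z + 98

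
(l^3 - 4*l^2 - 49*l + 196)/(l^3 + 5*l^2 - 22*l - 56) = (l - 7)/(l + 2)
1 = 1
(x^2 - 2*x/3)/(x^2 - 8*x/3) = (3*x - 2)/(3*x - 8)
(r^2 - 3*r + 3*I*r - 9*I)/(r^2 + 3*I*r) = (r - 3)/r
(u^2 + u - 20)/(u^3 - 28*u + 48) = (u + 5)/(u^2 + 4*u - 12)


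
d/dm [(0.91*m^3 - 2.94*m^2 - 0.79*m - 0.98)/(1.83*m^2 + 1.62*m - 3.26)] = (1.6653*m^4 + 2.9484*m^3 - 12.2169*m^2 + 22.7556*m + 4.163)/(3.3489*m^4 + 5.9292*m^3 - 9.3072*m^2 - 10.5624*m + 10.6276)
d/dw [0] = 0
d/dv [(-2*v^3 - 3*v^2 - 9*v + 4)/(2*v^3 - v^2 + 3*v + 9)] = (8*v^4 + 24*v^3 - 96*v^2 - 46*v - 93)/(4*v^6 - 4*v^5 + 13*v^4 + 30*v^3 - 9*v^2 + 54*v + 81)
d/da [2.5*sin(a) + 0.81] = 2.5*cos(a)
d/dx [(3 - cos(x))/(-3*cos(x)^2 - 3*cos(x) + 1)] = (3*cos(x)^2 - 18*cos(x) - 8)*sin(x)/(-3*sin(x)^2 + 3*cos(x) + 2)^2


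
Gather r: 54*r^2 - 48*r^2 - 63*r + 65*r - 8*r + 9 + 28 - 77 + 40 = 6*r^2 - 6*r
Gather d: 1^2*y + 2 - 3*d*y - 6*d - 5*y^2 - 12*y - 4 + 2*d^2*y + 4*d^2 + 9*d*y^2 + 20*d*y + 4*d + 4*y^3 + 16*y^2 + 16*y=d^2*(2*y + 4) + d*(9*y^2 + 17*y - 2) + 4*y^3 + 11*y^2 + 5*y - 2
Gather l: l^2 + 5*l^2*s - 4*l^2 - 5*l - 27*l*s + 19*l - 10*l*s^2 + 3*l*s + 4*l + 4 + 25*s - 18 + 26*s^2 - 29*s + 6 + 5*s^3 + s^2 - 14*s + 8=l^2*(5*s - 3) + l*(-10*s^2 - 24*s + 18) + 5*s^3 + 27*s^2 - 18*s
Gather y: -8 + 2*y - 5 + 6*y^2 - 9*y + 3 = 6*y^2 - 7*y - 10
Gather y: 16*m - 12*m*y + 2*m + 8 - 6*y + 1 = 18*m + y*(-12*m - 6) + 9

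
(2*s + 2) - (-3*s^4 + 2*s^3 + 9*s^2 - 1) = 3*s^4 - 2*s^3 - 9*s^2 + 2*s + 3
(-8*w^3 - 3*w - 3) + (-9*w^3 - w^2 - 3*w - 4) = -17*w^3 - w^2 - 6*w - 7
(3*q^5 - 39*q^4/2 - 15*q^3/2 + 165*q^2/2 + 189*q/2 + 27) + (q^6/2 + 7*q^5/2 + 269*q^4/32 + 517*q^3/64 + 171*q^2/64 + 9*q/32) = q^6/2 + 13*q^5/2 - 355*q^4/32 + 37*q^3/64 + 5451*q^2/64 + 3033*q/32 + 27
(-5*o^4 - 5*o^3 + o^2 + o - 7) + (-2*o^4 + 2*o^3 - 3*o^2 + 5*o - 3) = -7*o^4 - 3*o^3 - 2*o^2 + 6*o - 10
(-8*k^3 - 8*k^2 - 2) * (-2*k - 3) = 16*k^4 + 40*k^3 + 24*k^2 + 4*k + 6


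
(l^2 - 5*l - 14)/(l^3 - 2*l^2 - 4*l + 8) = (l - 7)/(l^2 - 4*l + 4)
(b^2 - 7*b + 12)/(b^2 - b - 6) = (b - 4)/(b + 2)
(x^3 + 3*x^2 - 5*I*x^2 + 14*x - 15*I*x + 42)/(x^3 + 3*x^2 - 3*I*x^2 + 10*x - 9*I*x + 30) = (x - 7*I)/(x - 5*I)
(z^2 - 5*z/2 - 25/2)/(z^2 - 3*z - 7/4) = 2*(-2*z^2 + 5*z + 25)/(-4*z^2 + 12*z + 7)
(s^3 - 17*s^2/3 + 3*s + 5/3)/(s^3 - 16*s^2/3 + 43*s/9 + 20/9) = 3*(s^2 - 6*s + 5)/(3*s^2 - 17*s + 20)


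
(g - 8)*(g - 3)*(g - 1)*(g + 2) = g^4 - 10*g^3 + 11*g^2 + 46*g - 48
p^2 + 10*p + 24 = (p + 4)*(p + 6)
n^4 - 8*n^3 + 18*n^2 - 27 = (n - 3)^3*(n + 1)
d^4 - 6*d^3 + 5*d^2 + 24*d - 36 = (d - 3)^2*(d - 2)*(d + 2)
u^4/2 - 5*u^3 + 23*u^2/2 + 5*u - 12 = (u/2 + 1/2)*(u - 6)*(u - 4)*(u - 1)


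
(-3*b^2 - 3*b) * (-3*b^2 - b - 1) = 9*b^4 + 12*b^3 + 6*b^2 + 3*b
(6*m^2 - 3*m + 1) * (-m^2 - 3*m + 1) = -6*m^4 - 15*m^3 + 14*m^2 - 6*m + 1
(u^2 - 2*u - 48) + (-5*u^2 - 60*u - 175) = -4*u^2 - 62*u - 223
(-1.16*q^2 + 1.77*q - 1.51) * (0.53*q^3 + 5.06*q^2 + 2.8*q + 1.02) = -0.6148*q^5 - 4.9315*q^4 + 4.9079*q^3 - 3.8678*q^2 - 2.4226*q - 1.5402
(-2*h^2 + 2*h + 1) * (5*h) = -10*h^3 + 10*h^2 + 5*h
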